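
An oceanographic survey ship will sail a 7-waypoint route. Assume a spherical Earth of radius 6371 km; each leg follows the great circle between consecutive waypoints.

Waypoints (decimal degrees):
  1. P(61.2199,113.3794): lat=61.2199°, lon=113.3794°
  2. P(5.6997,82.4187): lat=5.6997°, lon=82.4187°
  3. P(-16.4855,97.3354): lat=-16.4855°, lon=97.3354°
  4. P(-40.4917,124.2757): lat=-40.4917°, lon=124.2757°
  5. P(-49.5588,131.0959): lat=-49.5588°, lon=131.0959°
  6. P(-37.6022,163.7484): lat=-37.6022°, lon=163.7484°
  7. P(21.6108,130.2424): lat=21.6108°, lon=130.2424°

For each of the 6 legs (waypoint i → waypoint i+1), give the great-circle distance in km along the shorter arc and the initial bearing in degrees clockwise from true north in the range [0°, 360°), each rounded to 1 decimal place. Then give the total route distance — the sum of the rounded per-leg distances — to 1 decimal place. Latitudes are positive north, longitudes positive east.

Leg 1: dist=6687.4 km, bearing=216.2°
Leg 2: dist=2962.6 km, bearing=146.6°
Leg 3: dist=3719.5 km, bearing=141.3°
Leg 4: dist=1140.7 km, bearing=154.4°
Leg 5: dist=2915.8 km, bearing=75.3°
Leg 6: dist=7458.9 km, bearing=326.1°
Total: 24884.9 km

Leg 1: φ1=1.0684888, φ2=0.0994785, Δφ=-0.9690103, Δλ=-0.5403662 rad; a=sin²(Δφ/2)+cosφ1·cosφ2·sin²(Δλ/2)=0.2510709645; c=2·atan2(√a, √(1-a))=1.049669077; dist=6371·c=6687.442 ≈ 6687.4 km; running total=6687.4 km
Leg 1 bearing: y=sinΔλ·cosφ2=-0.51190662, x=cosφ1·sinφ2-sinφ1·cosφ2·cosΔλ=-0.70006354; θ=atan2(y, x)=-143.8247° <0 so +360° → 216.1753° ≈ 216.2°
Leg 2: φ1=0.0994785, φ2=-0.2877263, Δφ=-0.3872048, Δλ=0.2603455 rad; a=sin²(Δφ/2)+cosφ1·cosφ2·sin²(Δλ/2)=0.0530928452; c=2·atan2(√a, √(1-a))=0.465016181; dist=6371·c=2962.618 ≈ 2962.6 km; running total=9650.0 km
Leg 2 bearing: y=sinΔλ·cosφ2=0.24683255, x=cosφ1·sinφ2-sinφ1·cosφ2·cosΔλ=-0.37439240; θ=atan2(y, x)=146.6036° ≈ 146.6°
Leg 3: φ1=-0.2877263, φ2=-0.7067135, Δφ=-0.4189872, Δλ=0.4701969 rad; a=sin²(Δφ/2)+cosφ1·cosφ2·sin²(Δλ/2)=0.0828180196; c=2·atan2(√a, √(1-a))=0.583818440; dist=6371·c=3719.507 ≈ 3719.5 km; running total=13369.5 km
Leg 3 bearing: y=sinΔλ·cosφ2=0.34455356, x=cosφ1·sinφ2-sinφ1·cosφ2·cosΔλ=-0.43025530; θ=atan2(y, x)=141.3118° ≈ 141.3°
Leg 4: φ1=-0.7067135, φ2=-0.8649642, Δφ=-0.1582507, Δλ=0.1190349 rad; a=sin²(Δφ/2)+cosφ1·cosφ2·sin²(Δλ/2)=0.0079931794; c=2·atan2(√a, √(1-a))=0.179048235; dist=6371·c=1140.716 ≈ 1140.7 km; running total=14510.2 km
Leg 4 bearing: y=sinΔλ·cosφ2=0.07703187, x=cosφ1·sinφ2-sinφ1·cosφ2·cosΔλ=-0.16057162; θ=atan2(y, x)=154.3713° ≈ 154.4°
Leg 5: φ1=-0.8649642, φ2=-0.6562822, Δφ=0.2086820, Δλ=0.5698936 rad; a=sin²(Δφ/2)+cosφ1·cosφ2·sin²(Δλ/2)=0.0514577537; c=2·atan2(√a, √(1-a))=0.457669934; dist=6371·c=2915.815 ≈ 2915.8 km; running total=17426.0 km
Leg 5 bearing: y=sinΔλ·cosφ2=0.42746129, x=cosφ1·sinφ2-sinφ1·cosφ2·cosΔλ=0.11187608; θ=atan2(y, x)=75.3334° ≈ 75.3°
Leg 6: φ1=-0.6562822, φ2=0.3771796, Δφ=1.0334618, Δλ=-0.5847900 rad; a=sin²(Δφ/2)+cosφ1·cosφ2·sin²(Δλ/2)=0.3052751259; c=2·atan2(√a, √(1-a))=1.170762229; dist=6371·c=7458.926 ≈ 7458.9 km; running total=24884.9 km
Leg 6 bearing: y=sinΔλ·cosφ2=-0.51322091, x=cosφ1·sinφ2-sinφ1·cosφ2·cosΔλ=0.76480925; θ=atan2(y, x)=-33.8634° <0 so +360° → 326.1366° ≈ 326.1°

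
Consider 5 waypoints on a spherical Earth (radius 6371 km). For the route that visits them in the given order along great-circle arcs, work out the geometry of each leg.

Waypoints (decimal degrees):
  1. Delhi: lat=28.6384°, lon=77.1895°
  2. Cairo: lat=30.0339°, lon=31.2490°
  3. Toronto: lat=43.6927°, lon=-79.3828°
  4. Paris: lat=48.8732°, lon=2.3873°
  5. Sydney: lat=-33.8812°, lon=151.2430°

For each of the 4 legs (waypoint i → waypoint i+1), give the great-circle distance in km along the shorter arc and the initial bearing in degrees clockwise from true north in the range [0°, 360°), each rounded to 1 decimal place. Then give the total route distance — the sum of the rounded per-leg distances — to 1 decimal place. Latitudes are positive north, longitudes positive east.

Leg 1: φ1=0.4998344, φ2=0.5241904, Δφ=0.0243561, Δλ=-0.8018130 rad; a=sin²(Δφ/2)+cosφ1·cosφ2·sin²(Δλ/2)=0.1158666413; c=2·atan2(√a, √(1-a))=0.694667297; dist=6371·c=4425.725 ≈ 4425.7 km; running total=4425.7 km
Leg 1 bearing: y=sinΔλ·cosφ2=-0.62212877, x=cosφ1·sinφ2-sinφ1·cosφ2·cosΔλ=0.15073833; θ=atan2(y, x)=-76.3800° <0 so +360° → 283.6200° ≈ 283.6°
Leg 2: φ1=0.5241904, φ2=0.7625815, Δφ=0.2383910, Δλ=-1.9308892 rad; a=sin²(Δφ/2)+cosφ1·cosφ2·sin²(Δλ/2)=0.4374092450; c=2·atan2(√a, √(1-a))=1.445285549; dist=6371·c=9207.914 ≈ 9207.9 km; running total=13633.6 km
Leg 2 bearing: y=sinΔλ·cosφ2=-0.67668138, x=cosφ1·sinφ2-sinφ1·cosφ2·cosΔλ=0.72555627; θ=atan2(y, x)=-43.0038° <0 so +360° → 316.9962° ≈ 317.0°
Leg 3: φ1=0.7625815, φ2=0.8529983, Δφ=0.0904168, Δλ=1.4271575 rad; a=sin²(Δφ/2)+cosφ1·cosφ2·sin²(Δλ/2)=0.2057910162; c=2·atan2(√a, √(1-a))=0.941695495; dist=6371·c=5999.542 ≈ 5999.5 km; running total=19633.1 km
Leg 3 bearing: y=sinΔλ·cosφ2=0.65095415, x=cosφ1·sinφ2-sinφ1·cosφ2·cosΔλ=0.47960712; θ=atan2(y, x)=53.6181° ≈ 53.6°
Leg 4: φ1=0.8529983, φ2=-0.5913385, Δφ=-1.4443368, Δλ=2.5980221 rad; a=sin²(Δφ/2)+cosφ1·cosφ2·sin²(Δλ/2)=0.9436297391; c=2·atan2(√a, √(1-a))=2.662165874; dist=6371·c=16960.659 ≈ 16960.7 km; running total=36593.8 km
Leg 4 bearing: y=sinΔλ·cosφ2=0.42937302, x=cosφ1·sinφ2-sinφ1·cosφ2·cosΔλ=0.16855097; θ=atan2(y, x)=68.5674° ≈ 68.6°

Leg 1: dist=4425.7 km, bearing=283.6°
Leg 2: dist=9207.9 km, bearing=317.0°
Leg 3: dist=5999.5 km, bearing=53.6°
Leg 4: dist=16960.7 km, bearing=68.6°
Total: 36593.8 km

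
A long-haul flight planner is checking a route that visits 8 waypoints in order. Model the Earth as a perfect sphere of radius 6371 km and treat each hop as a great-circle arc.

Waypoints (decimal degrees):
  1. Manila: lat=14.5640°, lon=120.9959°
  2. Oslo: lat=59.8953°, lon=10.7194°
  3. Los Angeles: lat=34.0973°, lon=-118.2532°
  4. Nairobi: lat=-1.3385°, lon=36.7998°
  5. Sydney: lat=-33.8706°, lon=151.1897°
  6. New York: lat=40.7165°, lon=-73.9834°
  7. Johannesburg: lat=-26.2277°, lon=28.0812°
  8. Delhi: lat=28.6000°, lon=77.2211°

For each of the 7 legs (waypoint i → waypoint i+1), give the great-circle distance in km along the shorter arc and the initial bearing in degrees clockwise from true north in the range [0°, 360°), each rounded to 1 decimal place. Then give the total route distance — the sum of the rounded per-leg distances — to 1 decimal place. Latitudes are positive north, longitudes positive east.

Leg 1: dist=9693.3 km, bearing=331.9°
Leg 2: dist=8569.9 km, bearing=318.7°
Leg 3: dist=15544.3 km, bearing=40.8°
Leg 4: dist=12148.5 km, bearing=126.8°
Leg 5: dist=15992.4 km, bearing=65.6°
Leg 6: dist=12842.2 km, bearing=103.6°
Leg 7: dist=8041.6 km, bearing=44.2°
Total: 82832.2 km

Leg 1: φ1=0.2541898, φ2=1.0453702, Δφ=0.7911804, Δλ=-1.9246880 rad; a=sin²(Δφ/2)+cosφ1·cosφ2·sin²(Δλ/2)=0.4753482324; c=2·atan2(√a, √(1-a))=1.521472795; dist=6371·c=9693.303 ≈ 9693.3 km; running total=9693.3 km
Leg 1 bearing: y=sinΔλ·cosφ2=-0.47049926, x=cosφ1·sinφ2-sinφ1·cosφ2·cosΔλ=0.88102191; θ=atan2(y, x)=-28.1039° <0 so +360° → 331.8961° ≈ 331.9°
Leg 2: φ1=1.0453702, φ2=0.5951102, Δφ=-0.4502600, Δλ=-2.2509965 rad; a=sin²(Δφ/2)+cosφ1·cosφ2·sin²(Δλ/2)=0.3881275116; c=2·atan2(√a, √(1-a))=1.345141150; dist=6371·c=8569.894 ≈ 8569.9 km; running total=18263.2 km
Leg 2 bearing: y=sinΔλ·cosφ2=-0.64379342, x=cosφ1·sinφ2-sinφ1·cosφ2·cosΔλ=0.73175694; θ=atan2(y, x)=-41.3410° <0 so +360° → 318.6590° ≈ 318.7°
Leg 3: φ1=0.5951102, φ2=-0.0233612, Δφ=-0.6184714, Δλ=2.7061854 rad; a=sin²(Δφ/2)+cosφ1·cosφ2·sin²(Δλ/2)=0.8818575607; c=2·atan2(√a, √(1-a))=2.439844955; dist=6371·c=15544.252 ≈ 15544.3 km; running total=33807.5 km
Leg 3 bearing: y=sinΔλ·cosφ2=0.42166464, x=cosφ1·sinφ2-sinφ1·cosφ2·cosΔλ=0.48881300; θ=atan2(y, x)=40.7820° ≈ 40.8°
Leg 4: φ1=-0.0233612, φ2=-0.5911535, Δφ=-0.5677923, Δλ=1.9964804 rad; a=sin²(Δφ/2)+cosφ1·cosφ2·sin²(Δλ/2)=0.6648773030; c=2·atan2(√a, √(1-a))=1.906839957; dist=6371·c=12148.477 ≈ 12148.5 km; running total=45956.0 km
Leg 4 bearing: y=sinΔλ·cosφ2=0.75619961, x=cosφ1·sinφ2-sinφ1·cosφ2·cosΔλ=-0.56517612; θ=atan2(y, x)=126.7741° ≈ 126.8°
Leg 5: φ1=-0.5911535, φ2=0.7106370, Δφ=1.3017905, Δλ=-3.9300120 rad; a=sin²(Δφ/2)+cosφ1·cosφ2·sin²(Δλ/2)=0.9035999104; c=2·atan2(√a, √(1-a))=2.510189107; dist=6371·c=15992.415 ≈ 15992.4 km; running total=61948.4 km
Leg 5 bearing: y=sinΔλ·cosφ2=0.53756586, x=cosφ1·sinφ2-sinφ1·cosφ2·cosΔλ=0.24382656; θ=atan2(y, x)=65.6021° ≈ 65.6°
Leg 6: φ1=0.7106370, φ2=-0.4577597, Δφ=-1.1683967, Δλ=1.7813633 rad; a=sin²(Δφ/2)+cosφ1·cosφ2·sin²(Δλ/2)=0.7151979865; c=2·atan2(√a, √(1-a))=2.015727741; dist=6371·c=12842.201 ≈ 12842.2 km; running total=74790.6 km
Leg 6 bearing: y=sinΔλ·cosφ2=0.87723139, x=cosφ1·sinφ2-sinφ1·cosφ2·cosΔλ=-0.21266026; θ=atan2(y, x)=103.6269° ≈ 103.6°
Leg 7: φ1=-0.4577597, φ2=0.4991642, Δφ=0.9569239, Δλ=0.8576530 rad; a=sin²(Δφ/2)+cosφ1·cosφ2·sin²(Δλ/2)=0.3481500998; c=2·atan2(√a, √(1-a))=1.262222850; dist=6371·c=8041.622 ≈ 8041.6 km; running total=82832.2 km
Leg 7 bearing: y=sinΔλ·cosφ2=0.66402664, x=cosφ1·sinφ2-sinφ1·cosφ2·cosΔλ=0.68325329; θ=atan2(y, x)=44.1824° ≈ 44.2°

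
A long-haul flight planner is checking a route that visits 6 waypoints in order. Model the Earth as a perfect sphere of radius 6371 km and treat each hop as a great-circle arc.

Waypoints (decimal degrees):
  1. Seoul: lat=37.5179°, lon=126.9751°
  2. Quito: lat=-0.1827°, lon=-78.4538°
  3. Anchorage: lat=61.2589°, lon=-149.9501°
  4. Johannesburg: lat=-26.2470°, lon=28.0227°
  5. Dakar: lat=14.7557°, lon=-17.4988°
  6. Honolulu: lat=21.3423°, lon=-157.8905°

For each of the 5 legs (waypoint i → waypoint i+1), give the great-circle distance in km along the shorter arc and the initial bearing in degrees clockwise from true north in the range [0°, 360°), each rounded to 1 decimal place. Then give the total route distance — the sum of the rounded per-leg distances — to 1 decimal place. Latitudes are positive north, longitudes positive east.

Leg 1: φ1=0.6548109, φ2=-0.0031887, Δφ=-0.6579996, Δλ=-3.5854107 rad; a=sin²(Δφ/2)+cosφ1·cosφ2·sin²(Δλ/2)=0.8591294263; c=2·atan2(√a, √(1-a))=2.372092948; dist=6371·c=15112.604 ≈ 15112.6 km; running total=15112.6 km
Leg 1 bearing: y=sinΔλ·cosφ2=0.42938854, x=cosφ1·sinφ2-sinφ1·cosφ2·cosΔλ=0.54747576; θ=atan2(y, x)=38.1073° ≈ 38.1°
Leg 2: φ1=-0.0031887, φ2=1.0691695, Δφ=1.0723582, Δλ=-1.2478458 rad; a=sin²(Δφ/2)+cosφ1·cosφ2·sin²(Δλ/2)=0.4250952167; c=2·atan2(√a, √(1-a))=1.420420664; dist=6371·c=9049.500 ≈ 9049.5 km; running total=24162.1 km
Leg 2 bearing: y=sinΔλ·cosφ2=-0.45599402, x=cosφ1·sinφ2-sinφ1·cosφ2·cosΔλ=0.87728362; θ=atan2(y, x)=-27.4645° <0 so +360° → 332.5355° ≈ 332.5°
Leg 3: φ1=1.0691695, φ2=-0.4580966, Δφ=-1.5272661, Δλ=3.1062113 rad; a=sin²(Δφ/2)+cosφ1·cosφ2·sin²(Δλ/2)=0.9093814917; c=2·atan2(√a, √(1-a))=2.530049437; dist=6371·c=16118.945 ≈ 16118.9 km; running total=40281.0 km
Leg 3 bearing: y=sinΔλ·cosφ2=0.03172674, x=cosφ1·sinφ2-sinφ1·cosφ2·cosΔλ=0.57325439; θ=atan2(y, x)=3.1678° ≈ 3.2°
Leg 4: φ1=-0.4580966, φ2=0.2575355, Δφ=0.7156321, Δλ=-0.7945001 rad; a=sin²(Δφ/2)+cosφ1·cosφ2·sin²(Δλ/2)=0.2524799680; c=2·atan2(√a, √(1-a))=1.052915385; dist=6371·c=6708.124 ≈ 6708.1 km; running total=46989.1 km
Leg 4 bearing: y=sinΔλ·cosφ2=-0.68998217, x=cosφ1·sinφ2-sinφ1·cosφ2·cosΔλ=0.52807191; θ=atan2(y, x)=-52.5717° <0 so +360° → 307.4283° ≈ 307.4°
Leg 5: φ1=0.2575355, φ2=0.3724934, Δφ=0.1149579, Δλ=-2.4502974 rad; a=sin²(Δφ/2)+cosφ1·cosφ2·sin²(Δλ/2)=0.8006136977; c=2·atan2(√a, √(1-a))=2.215832564; dist=6371·c=14117.069 ≈ 14117.1 km; running total=61106.2 km
Leg 5 bearing: y=sinΔλ·cosφ2=-0.59381519, x=cosφ1·sinφ2-sinφ1·cosφ2·cosΔλ=0.53470472; θ=atan2(y, x)=-47.9983° <0 so +360° → 312.0017° ≈ 312.0°

Leg 1: dist=15112.6 km, bearing=38.1°
Leg 2: dist=9049.5 km, bearing=332.5°
Leg 3: dist=16118.9 km, bearing=3.2°
Leg 4: dist=6708.1 km, bearing=307.4°
Leg 5: dist=14117.1 km, bearing=312.0°
Total: 61106.2 km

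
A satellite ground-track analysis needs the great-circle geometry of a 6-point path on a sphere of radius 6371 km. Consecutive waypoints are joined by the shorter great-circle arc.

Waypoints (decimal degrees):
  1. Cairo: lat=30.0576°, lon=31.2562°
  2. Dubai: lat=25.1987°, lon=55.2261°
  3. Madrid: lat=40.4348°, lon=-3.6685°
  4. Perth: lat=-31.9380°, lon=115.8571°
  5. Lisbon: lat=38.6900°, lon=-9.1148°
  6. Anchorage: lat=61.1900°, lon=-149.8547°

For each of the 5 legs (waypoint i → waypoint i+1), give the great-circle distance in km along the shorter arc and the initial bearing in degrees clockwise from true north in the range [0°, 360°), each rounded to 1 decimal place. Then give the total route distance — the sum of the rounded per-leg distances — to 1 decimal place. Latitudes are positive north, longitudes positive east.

Leg 1: φ1=0.5246041, φ2=0.4398003, Δφ=-0.0848038, Δλ=0.4183537 rad; a=sin²(Δφ/2)+cosφ1·cosφ2·sin²(Δλ/2)=0.0355669347; c=2·atan2(√a, √(1-a))=0.379456400; dist=6371·c=2417.517 ≈ 2417.5 km; running total=2417.5 km
Leg 1 bearing: y=sinΔλ·cosφ2=0.36759594, x=cosφ1·sinφ2-sinφ1·cosφ2·cosΔλ=-0.04561727; θ=atan2(y, x)=97.0740° ≈ 97.1°
Leg 2: φ1=0.4398003, φ2=0.7057204, Δφ=0.2659201, Δλ=-1.0279047 rad; a=sin²(Δφ/2)+cosφ1·cosφ2·sin²(Δλ/2)=0.1840311858; c=2·atan2(√a, √(1-a))=0.886745552; dist=6371·c=5649.456 ≈ 5649.5 km; running total=8067.0 km
Leg 2 bearing: y=sinΔλ·cosφ2=-0.65170594, x=cosφ1·sinφ2-sinφ1·cosφ2·cosΔλ=0.41944511; θ=atan2(y, x)=-57.2342° <0 so +360° → 302.7658° ≈ 302.8°
Leg 3: φ1=0.7057204, φ2=-0.5574233, Δφ=-1.2631436, Δλ=2.0861153 rad; a=sin²(Δφ/2)+cosφ1·cosφ2·sin²(Δλ/2)=0.8307099260; c=2·atan2(√a, √(1-a))=2.293506607; dist=6371·c=14611.931 ≈ 14611.9 km; running total=22678.9 km
Leg 3 bearing: y=sinΔλ·cosφ2=0.73841536, x=cosφ1·sinφ2-sinφ1·cosφ2·cosΔλ=-0.13140219; θ=atan2(y, x)=100.0903° ≈ 100.1°
Leg 4: φ1=-0.5574233, φ2=0.6752679, Δφ=1.2326911, Δλ=-2.1811711 rad; a=sin²(Δφ/2)+cosφ1·cosφ2·sin²(Δλ/2)=0.8551714004; c=2·atan2(√a, √(1-a))=2.360781449; dist=6371·c=15040.539 ≈ 15040.5 km; running total=37719.4 km
Leg 4 bearing: y=sinΔλ·cosφ2=-0.63960004, x=cosφ1·sinφ2-sinφ1·cosφ2·cosΔλ=0.29381099; θ=atan2(y, x)=-65.3275° <0 so +360° → 294.6725° ≈ 294.7°
Leg 5: φ1=0.6752679, φ2=1.0679670, Δφ=0.3926991, Δλ=-2.4563746 rad; a=sin²(Δφ/2)+cosφ1·cosφ2·sin²(Δλ/2)=0.3717556280; c=2·atan2(√a, √(1-a))=1.311408667; dist=6371·c=8354.985 ≈ 8355.0 km; running total=46074.4 km
Leg 5 bearing: y=sinΔλ·cosφ2=-0.30497066, x=cosφ1·sinφ2-sinφ1·cosφ2·cosΔλ=0.91717306; θ=atan2(y, x)=-18.3926° <0 so +360° → 341.6074° ≈ 341.6°

Leg 1: dist=2417.5 km, bearing=97.1°
Leg 2: dist=5649.5 km, bearing=302.8°
Leg 3: dist=14611.9 km, bearing=100.1°
Leg 4: dist=15040.5 km, bearing=294.7°
Leg 5: dist=8355.0 km, bearing=341.6°
Total: 46074.4 km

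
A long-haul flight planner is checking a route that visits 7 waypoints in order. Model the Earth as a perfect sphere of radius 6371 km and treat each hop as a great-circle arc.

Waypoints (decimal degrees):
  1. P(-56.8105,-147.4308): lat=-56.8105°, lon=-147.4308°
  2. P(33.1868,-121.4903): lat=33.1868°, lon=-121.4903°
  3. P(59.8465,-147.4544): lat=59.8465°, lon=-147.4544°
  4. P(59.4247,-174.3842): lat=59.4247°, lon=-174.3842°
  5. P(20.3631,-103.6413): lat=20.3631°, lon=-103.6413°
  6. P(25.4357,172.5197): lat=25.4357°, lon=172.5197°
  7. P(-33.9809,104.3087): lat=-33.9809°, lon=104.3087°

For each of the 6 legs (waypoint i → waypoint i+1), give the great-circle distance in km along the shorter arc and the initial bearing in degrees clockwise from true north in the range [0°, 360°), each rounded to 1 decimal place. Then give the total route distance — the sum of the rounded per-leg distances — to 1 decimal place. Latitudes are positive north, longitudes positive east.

Leg 1: φ1=-0.9915303, φ2=0.5792189, Δφ=1.5707492, Δλ=0.4527471 rad; a=sin²(Δφ/2)+cosφ1·cosφ2·sin²(Δλ/2)=0.5230546137; c=2·atan2(√a, √(1-a))=1.616921908; dist=6371·c=10301.409 ≈ 10301.4 km; running total=10301.4 km
Leg 1 bearing: y=sinΔλ·cosφ2=0.36608729, x=cosφ1·sinφ2-sinφ1·cosφ2·cosΔλ=0.92943748; θ=atan2(y, x)=21.4985° ≈ 21.5°
Leg 2: φ1=0.5792189, φ2=1.0445185, Δφ=0.4652995, Δλ=-0.4531590 rad; a=sin²(Δφ/2)+cosφ1·cosφ2·sin²(Δλ/2)=0.0743714554; c=2·atan2(√a, √(1-a))=0.552420066; dist=6371·c=3519.468 ≈ 3519.5 km; running total=13820.9 km
Leg 2 bearing: y=sinΔλ·cosφ2=-0.21991894, x=cosφ1·sinφ2-sinφ1·cosφ2·cosΔλ=0.47644205; θ=atan2(y, x)=-24.7774° <0 so +360° → 335.2226° ≈ 335.2°
Leg 3: φ1=1.0445185, φ2=1.0371567, Δφ=-0.0073618, Δλ=-0.4700137 rad; a=sin²(Δφ/2)+cosφ1·cosφ2·sin²(Δλ/2)=0.0138672739; c=2·atan2(√a, √(1-a))=0.236066539; dist=6371·c=1503.980 ≈ 1504.0 km; running total=15324.9 km
Leg 3 bearing: y=sinΔλ·cosφ2=-0.23037601, x=cosφ1·sinφ2-sinφ1·cosφ2·cosΔλ=0.04033343; θ=atan2(y, x)=-80.0695° <0 so +360° → 279.9305° ≈ 279.9°
Leg 4: φ1=1.0371567, φ2=0.3554031, Δφ=-0.6817535, Δλ=1.2346965 rad; a=sin²(Δφ/2)+cosφ1·cosφ2·sin²(Δλ/2)=0.2715667492; c=2·atan2(√a, √(1-a))=1.096326952; dist=6371·c=6984.699 ≈ 6984.7 km; running total=22309.6 km
Leg 4 bearing: y=sinΔλ·cosφ2=0.88505108, x=cosφ1·sinφ2-sinφ1·cosφ2·cosΔλ=-0.08920528; θ=atan2(y, x)=95.7555° ≈ 95.8°
Leg 5: φ1=0.3554031, φ2=0.4439367, Δφ=0.0885336, Δλ=4.8199187 rad; a=sin²(Δφ/2)+cosφ1·cosφ2·sin²(Δλ/2)=0.3798427870; c=2·atan2(√a, √(1-a))=1.328106570; dist=6371·c=8461.367 ≈ 8461.4 km; running total=30771.0 km
Leg 5 bearing: y=sinΔλ·cosφ2=-0.89785196, x=cosφ1·sinφ2-sinφ1·cosφ2·cosΔλ=0.36893202; θ=atan2(y, x)=-67.6620° <0 so +360° → 292.3380° ≈ 292.3°
Leg 6: φ1=0.4439367, φ2=-0.5930786, Δφ=-1.0370153, Δλ=-1.1905065 rad; a=sin²(Δφ/2)+cosφ1·cosφ2·sin²(Δλ/2)=0.4810449162; c=2·atan2(√a, √(1-a))=1.532877073; dist=6371·c=9765.960 ≈ 9766.0 km; running total=40537.0 km
Leg 6 bearing: y=sinΔλ·cosφ2=-0.76998178, x=cosφ1·sinφ2-sinφ1·cosφ2·cosΔλ=-0.63693868; θ=atan2(y, x)=-129.5980° <0 so +360° → 230.4020° ≈ 230.4°

Leg 1: dist=10301.4 km, bearing=21.5°
Leg 2: dist=3519.5 km, bearing=335.2°
Leg 3: dist=1504.0 km, bearing=279.9°
Leg 4: dist=6984.7 km, bearing=95.8°
Leg 5: dist=8461.4 km, bearing=292.3°
Leg 6: dist=9766.0 km, bearing=230.4°
Total: 40537.0 km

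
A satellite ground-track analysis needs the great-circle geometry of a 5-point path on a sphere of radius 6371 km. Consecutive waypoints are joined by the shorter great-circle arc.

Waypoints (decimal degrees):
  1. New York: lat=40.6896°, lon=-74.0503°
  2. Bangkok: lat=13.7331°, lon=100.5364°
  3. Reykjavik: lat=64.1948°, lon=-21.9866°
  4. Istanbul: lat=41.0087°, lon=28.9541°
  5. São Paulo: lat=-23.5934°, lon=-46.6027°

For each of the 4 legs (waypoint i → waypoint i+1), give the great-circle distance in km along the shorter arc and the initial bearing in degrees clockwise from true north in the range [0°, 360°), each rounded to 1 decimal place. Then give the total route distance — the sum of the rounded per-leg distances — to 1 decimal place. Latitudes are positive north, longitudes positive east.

Leg 1: φ1=0.7101675, φ2=0.2396878, Δφ=-0.4704797, Δλ=3.0471127 rad; a=sin²(Δφ/2)+cosφ1·cosφ2·sin²(Δλ/2)=0.7892578611; c=2·atan2(√a, √(1-a))=2.187704139; dist=6371·c=13937.863 ≈ 13937.9 km; running total=13937.9 km
Leg 1 bearing: y=sinΔλ·cosφ2=0.09164245, x=cosφ1·sinφ2-sinφ1·cosφ2·cosΔλ=0.81050677; θ=atan2(y, x)=6.4509° ≈ 6.5°
Leg 2: φ1=0.2396878, φ2=1.1204106, Δφ=0.8807228, Δλ=-2.1384298 rad; a=sin²(Δφ/2)+cosφ1·cosφ2·sin²(Δλ/2)=0.5068121505; c=2·atan2(√a, √(1-a))=1.584421049; dist=6371·c=10094.347 ≈ 10094.3 km; running total=24032.2 km
Leg 2 bearing: y=sinΔλ·cosφ2=-0.36704518, x=cosφ1·sinφ2-sinφ1·cosφ2·cosΔλ=0.93010334; θ=atan2(y, x)=-21.5356° <0 so +360° → 338.4644° ≈ 338.5°
Leg 3: φ1=1.1204106, φ2=0.7157368, Δφ=-0.4046738, Δλ=0.8890829 rad; a=sin²(Δφ/2)+cosφ1·cosφ2·sin²(Δλ/2)=0.1011350338; c=2·atan2(√a, √(1-a))=0.647275069; dist=6371·c=4123.789 ≈ 4123.8 km; running total=28156.0 km
Leg 3 bearing: y=sinΔλ·cosφ2=0.58595026, x=cosφ1·sinφ2-sinφ1·cosφ2·cosΔλ=-0.14244033; θ=atan2(y, x)=103.6632° ≈ 103.7°
Leg 4: φ1=0.7157368, φ2=-0.4117825, Δφ=-1.1275193, Δλ=-1.3187149 rad; a=sin²(Δφ/2)+cosφ1·cosφ2·sin²(Δλ/2)=0.5450737057; c=2·atan2(√a, √(1-a))=1.661066285; dist=6371·c=10582.653 ≈ 10582.7 km; running total=38738.7 km
Leg 4 bearing: y=sinΔλ·cosφ2=-0.88744609, x=cosφ1·sinφ2-sinφ1·cosφ2·cosΔλ=-0.45200983; θ=atan2(y, x)=-116.9915° <0 so +360° → 243.0085° ≈ 243.0°

Leg 1: dist=13937.9 km, bearing=6.5°
Leg 2: dist=10094.3 km, bearing=338.5°
Leg 3: dist=4123.8 km, bearing=103.7°
Leg 4: dist=10582.7 km, bearing=243.0°
Total: 38738.7 km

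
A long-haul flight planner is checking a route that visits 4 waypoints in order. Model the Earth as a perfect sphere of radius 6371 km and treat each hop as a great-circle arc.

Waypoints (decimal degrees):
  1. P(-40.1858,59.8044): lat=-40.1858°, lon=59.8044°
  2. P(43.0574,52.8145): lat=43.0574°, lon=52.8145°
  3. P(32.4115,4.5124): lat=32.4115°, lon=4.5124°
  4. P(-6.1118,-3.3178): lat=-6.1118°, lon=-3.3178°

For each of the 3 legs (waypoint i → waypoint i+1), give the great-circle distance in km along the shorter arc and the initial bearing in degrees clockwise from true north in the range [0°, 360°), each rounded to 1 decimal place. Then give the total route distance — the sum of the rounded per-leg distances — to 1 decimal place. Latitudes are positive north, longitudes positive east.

Leg 1: dist=9282.8 km, bearing=354.9°
Leg 2: dist=4345.5 km, bearing=270.7°
Leg 3: dist=4363.0 km, bearing=192.4°
Total: 17991.3 km

Leg 1: φ1=-0.7013745, φ2=0.7514934, Δφ=1.4528679, Δλ=-0.1219968 rad; a=sin²(Δφ/2)+cosφ1·cosφ2·sin²(Δλ/2)=0.4432467485; c=2·atan2(√a, √(1-a))=1.457044669; dist=6371·c=9282.832 ≈ 9282.8 km; running total=9282.8 km
Leg 1 bearing: y=sinΔλ·cosφ2=-0.08891844, x=cosφ1·sinφ2-sinφ1·cosφ2·cosΔλ=0.98955029; θ=atan2(y, x)=-5.1347° <0 so +360° → 354.8653° ≈ 354.9°
Leg 2: φ1=0.7514934, φ2=0.5656874, Δφ=-0.1858060, Δλ=-0.8430307 rad; a=sin²(Δφ/2)+cosφ1·cosφ2·sin²(Δλ/2)=0.1118653599; c=2·atan2(√a, √(1-a))=0.682070273; dist=6371·c=4345.470 ≈ 4345.5 km; running total=13628.3 km
Leg 2 bearing: y=sinΔλ·cosφ2=-0.63034774, x=cosφ1·sinφ2-sinφ1·cosφ2·cosΔλ=0.00822995; θ=atan2(y, x)=-89.2520° <0 so +360° → 270.7480° ≈ 270.7°
Leg 3: φ1=0.5656874, φ2=-0.1066710, Δφ=-0.6723584, Δλ=-0.1366628 rad; a=sin²(Δφ/2)+cosφ1·cosφ2·sin²(Δλ/2)=0.1127358442; c=2·atan2(√a, √(1-a))=0.684827279; dist=6371·c=4363.035 ≈ 4363.0 km; running total=17991.3 km
Leg 3 bearing: y=sinΔλ·cosφ2=-0.13546340, x=cosφ1·sinφ2-sinφ1·cosφ2·cosΔλ=-0.61786371; θ=atan2(y, x)=-167.6339° <0 so +360° → 192.3661° ≈ 192.4°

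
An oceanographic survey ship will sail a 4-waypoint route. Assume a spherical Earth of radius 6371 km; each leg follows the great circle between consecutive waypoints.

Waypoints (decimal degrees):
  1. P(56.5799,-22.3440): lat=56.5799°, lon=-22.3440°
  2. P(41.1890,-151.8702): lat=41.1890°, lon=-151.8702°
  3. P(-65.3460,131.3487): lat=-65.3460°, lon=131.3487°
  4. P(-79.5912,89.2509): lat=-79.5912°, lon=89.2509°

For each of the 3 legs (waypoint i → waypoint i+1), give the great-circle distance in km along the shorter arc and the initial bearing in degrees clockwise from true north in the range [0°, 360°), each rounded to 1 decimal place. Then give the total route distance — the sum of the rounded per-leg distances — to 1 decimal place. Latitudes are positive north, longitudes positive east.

Leg 1: φ1=0.9875055, φ2=0.7188837, Δφ=-0.2686219, Δλ=-2.2606587 rad; a=sin²(Δφ/2)+cosφ1·cosφ2·sin²(Δλ/2)=0.3570650907; c=2·atan2(√a, √(1-a))=1.280882323; dist=6371·c=8160.501 ≈ 8160.5 km; running total=8160.5 km
Leg 1 bearing: y=sinΔλ·cosφ2=-0.58046046, x=cosφ1·sinφ2-sinφ1·cosφ2·cosΔλ=0.76245924; θ=atan2(y, x)=-37.2820° <0 so +360° → 322.7180° ≈ 322.7°
Leg 2: φ1=0.7188837, φ2=-1.1405029, Δφ=-1.8593865, Δλ=4.9431023 rad; a=sin²(Δφ/2)+cosφ1·cosφ2·sin²(Δλ/2)=0.7633655392; c=2·atan2(√a, √(1-a))=2.125546644; dist=6371·c=13541.858 ≈ 13541.9 km; running total=21702.4 km
Leg 2 bearing: y=sinΔλ·cosφ2=-0.40608487, x=cosφ1·sinφ2-sinφ1·cosφ2·cosΔλ=-0.74675930; θ=atan2(y, x)=-151.4628° <0 so +360° → 208.5372° ≈ 208.5°
Leg 3: φ1=-1.1405029, φ2=-1.3891285, Δφ=-0.2486256, Δλ=-0.7347452 rad; a=sin²(Δφ/2)+cosφ1·cosφ2·sin²(Δλ/2)=0.0250961745; c=2·atan2(√a, √(1-a))=0.318175863; dist=6371·c=2027.098 ≈ 2027.1 km; running total=23729.5 km
Leg 3 bearing: y=sinΔλ·cosφ2=-0.12112097, x=cosφ1·sinφ2-sinφ1·cosφ2·cosΔλ=-0.28843567; θ=atan2(y, x)=-157.2213° <0 so +360° → 202.7787° ≈ 202.8°

Leg 1: dist=8160.5 km, bearing=322.7°
Leg 2: dist=13541.9 km, bearing=208.5°
Leg 3: dist=2027.1 km, bearing=202.8°
Total: 23729.5 km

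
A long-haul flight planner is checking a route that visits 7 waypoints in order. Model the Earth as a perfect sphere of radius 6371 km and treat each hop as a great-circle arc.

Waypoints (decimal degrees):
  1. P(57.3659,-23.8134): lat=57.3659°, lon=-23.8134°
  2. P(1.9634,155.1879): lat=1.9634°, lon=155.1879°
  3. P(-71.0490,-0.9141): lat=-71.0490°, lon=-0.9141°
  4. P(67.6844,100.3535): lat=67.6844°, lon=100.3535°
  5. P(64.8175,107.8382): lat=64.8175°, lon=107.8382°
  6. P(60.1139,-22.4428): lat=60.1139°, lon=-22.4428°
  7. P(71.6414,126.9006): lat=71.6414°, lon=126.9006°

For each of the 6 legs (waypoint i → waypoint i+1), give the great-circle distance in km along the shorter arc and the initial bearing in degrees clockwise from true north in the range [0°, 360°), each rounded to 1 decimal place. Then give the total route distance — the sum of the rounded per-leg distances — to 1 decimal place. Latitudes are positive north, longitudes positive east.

Leg 1: φ1=1.0012238, φ2=0.0342678, Δφ=-0.9669560, Δλ=3.1241621 rad; a=sin²(Δφ/2)+cosφ1·cosφ2·sin²(Δλ/2)=0.7550106332; c=2·atan2(√a, √(1-a))=2.106005841; dist=6371·c=13417.363 ≈ 13417.4 km; running total=13417.4 km
Leg 1 bearing: y=sinΔλ·cosφ2=0.01741949, x=cosφ1·sinφ2-sinφ1·cosφ2·cosΔλ=0.85998539; θ=atan2(y, x)=1.1604° ≈ 1.2°
Leg 2: φ1=0.0342678, φ2=-1.2400390, Δφ=-1.2743068, Δλ=-2.7244939 rad; a=sin²(Δφ/2)+cosφ1·cosφ2·sin²(Δλ/2)=0.6645734410; c=2·atan2(√a, √(1-a))=1.906196300; dist=6371·c=12144.377 ≈ 12144.4 km; running total=25561.8 km
Leg 2 bearing: y=sinΔλ·cosφ2=-0.13156318, x=cosφ1·sinφ2-sinφ1·cosφ2·cosΔλ=-0.93506869; θ=atan2(y, x)=-171.9911° <0 so +360° → 188.0089° ≈ 188.0°
Leg 3: φ1=-1.2400390, φ2=1.1813156, Δφ=2.4213546, Δλ=1.7674530 rad; a=sin²(Δφ/2)+cosφ1·cosφ2·sin²(Δλ/2)=0.9495284930; c=2·atan2(√a, √(1-a))=2.688407228; dist=6371·c=17127.842 ≈ 17127.8 km; running total=42689.6 km
Leg 3 bearing: y=sinΔλ·cosφ2=0.37238930, x=cosφ1·sinφ2-sinφ1·cosφ2·cosΔλ=0.23026669; θ=atan2(y, x)=58.2695° ≈ 58.3°
Leg 4: φ1=1.1813156, φ2=1.1312788, Δφ=-0.0500368, Δλ=0.1306327 rad; a=sin²(Δφ/2)+cosφ1·cosφ2·sin²(Δλ/2)=0.0013140915; c=2·atan2(√a, √(1-a))=0.072516689; dist=6371·c=462.004 ≈ 462.0 km; running total=43151.6 km
Leg 4 bearing: y=sinΔλ·cosφ2=0.05542662, x=cosφ1·sinφ2-sinφ1·cosφ2·cosΔλ=-0.04666207; θ=atan2(y, x)=130.0931° ≈ 130.1°
Leg 5: φ1=1.1312788, φ2=1.0491855, Δφ=-0.0820933, Δλ=-2.2738324 rad; a=sin²(Δφ/2)+cosφ1·cosφ2·sin²(Δλ/2)=0.1762320077; c=2·atan2(√a, √(1-a))=0.866449818; dist=6371·c=5520.152 ≈ 5520.2 km; running total=48671.8 km
Leg 5 bearing: y=sinΔλ·cosφ2=-0.38012726, x=cosφ1·sinφ2-sinφ1·cosφ2·cosΔλ=0.66045471; θ=atan2(y, x)=-29.9227° <0 so +360° → 330.0773° ≈ 330.1°
Leg 6: φ1=1.0491855, φ2=1.2503783, Δφ=0.2011928, Δλ=2.6065340 rad; a=sin²(Δφ/2)+cosφ1·cosφ2·sin²(Δλ/2)=0.1560576588; c=2·atan2(√a, √(1-a))=0.812225697; dist=6371·c=5174.690 ≈ 5174.7 km; running total=53846.5 km
Leg 6 bearing: y=sinΔλ·cosφ2=0.16059711, x=cosφ1·sinφ2-sinφ1·cosφ2·cosΔλ=0.70782995; θ=atan2(y, x)=12.7832° ≈ 12.8°

Leg 1: dist=13417.4 km, bearing=1.2°
Leg 2: dist=12144.4 km, bearing=188.0°
Leg 3: dist=17127.8 km, bearing=58.3°
Leg 4: dist=462.0 km, bearing=130.1°
Leg 5: dist=5520.2 km, bearing=330.1°
Leg 6: dist=5174.7 km, bearing=12.8°
Total: 53846.5 km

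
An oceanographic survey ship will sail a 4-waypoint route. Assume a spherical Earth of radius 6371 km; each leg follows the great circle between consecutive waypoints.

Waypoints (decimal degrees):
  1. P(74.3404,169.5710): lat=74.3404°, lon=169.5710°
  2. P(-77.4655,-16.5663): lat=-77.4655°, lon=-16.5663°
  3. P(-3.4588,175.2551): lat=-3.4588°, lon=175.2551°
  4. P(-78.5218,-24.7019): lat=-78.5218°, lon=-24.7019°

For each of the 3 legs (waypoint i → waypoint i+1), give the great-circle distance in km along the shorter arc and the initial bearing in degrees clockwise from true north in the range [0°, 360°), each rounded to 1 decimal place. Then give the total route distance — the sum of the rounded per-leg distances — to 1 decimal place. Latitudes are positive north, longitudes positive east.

Leg 1: dist=19630.3 km, bearing=157.4°
Leg 2: dist=10987.1 km, bearing=191.9°
Leg 3: dist=10822.6 km, bearing=176.1°
Total: 41440.0 km

Leg 1: φ1=1.2974847, φ2=-1.3520280, Δφ=-2.6495128, Δλ=-3.2487087 rad; a=sin²(Δφ/2)+cosφ1·cosφ2·sin²(Δλ/2)=0.9990885668; c=2·atan2(√a, √(1-a))=3.081203572; dist=6371·c=19630.348 ≈ 19630.3 km; running total=19630.3 km
Leg 1 bearing: y=sinΔλ·cosφ2=0.02320270, x=cosφ1·sinφ2-sinφ1·cosφ2·cosΔλ=-0.05571396; θ=atan2(y, x)=157.3902° ≈ 157.4°
Leg 2: φ1=-1.3520280, φ2=-0.0603674, Δφ=1.2916606, Δλ=3.3479150 rad; a=sin²(Δφ/2)+cosφ1·cosφ2·sin²(Δλ/2)=0.5765723564; c=2·atan2(√a, √(1-a))=1.724546072; dist=6371·c=10987.083 ≈ 10987.1 km; running total=30617.4 km
Leg 2 bearing: y=sinΔλ·cosφ2=-0.20448848, x=cosφ1·sinφ2-sinφ1·cosφ2·cosΔλ=-0.96681496; θ=atan2(y, x)=-168.0575° <0 so +360° → 191.9425° ≈ 191.9°
Leg 3: φ1=-0.0603674, φ2=-1.3704639, Δφ=-1.3100965, Δλ=-3.4899080 rad; a=sin²(Δφ/2)+cosφ1·cosφ2·sin²(Δλ/2)=0.5637901568; c=2·atan2(√a, √(1-a))=1.698725299; dist=6371·c=10822.579 ≈ 10822.6 km; running total=41440.0 km
Leg 3 bearing: y=sinΔλ·cosφ2=0.06791997, x=cosφ1·sinφ2-sinφ1·cosφ2·cosΔλ=-0.98949995; θ=atan2(y, x)=176.0733° ≈ 176.1°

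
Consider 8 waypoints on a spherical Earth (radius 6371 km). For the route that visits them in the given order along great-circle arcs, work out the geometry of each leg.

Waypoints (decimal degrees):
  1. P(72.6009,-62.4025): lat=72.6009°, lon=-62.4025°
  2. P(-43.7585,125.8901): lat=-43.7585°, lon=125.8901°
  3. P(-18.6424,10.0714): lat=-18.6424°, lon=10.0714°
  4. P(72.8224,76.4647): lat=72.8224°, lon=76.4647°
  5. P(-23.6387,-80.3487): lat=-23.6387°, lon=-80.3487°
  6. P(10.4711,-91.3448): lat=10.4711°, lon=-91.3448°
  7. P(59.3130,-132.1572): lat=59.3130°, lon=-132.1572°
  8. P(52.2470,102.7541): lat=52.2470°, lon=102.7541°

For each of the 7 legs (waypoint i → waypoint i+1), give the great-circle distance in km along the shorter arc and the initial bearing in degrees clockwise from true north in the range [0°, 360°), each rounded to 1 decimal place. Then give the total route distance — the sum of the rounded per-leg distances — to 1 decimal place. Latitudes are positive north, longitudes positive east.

Leg 1: dist=16778.3 km, bearing=347.6°
Leg 2: dist=10498.4 km, bearing=238.8°
Leg 3: dist=11247.1 km, bearing=16.0°
Leg 4: dist=14364.4 km, bearing=332.3°
Leg 5: dist=3976.8 km, bearing=341.3°
Leg 6: dist=6402.6 km, bearing=336.7°
Leg 7: dist=6669.3 km, bearing=324.6°
Total: 69936.9 km

Leg 1: φ1=1.2671247, φ2=-0.7637299, Δφ=-2.0308546, Δλ=3.2863258 rad; a=sin²(Δφ/2)+cosφ1·cosφ2·sin²(Δλ/2)=0.9368458962; c=2·atan2(√a, √(1-a))=2.633536485; dist=6371·c=16778.261 ≈ 16778.3 km; running total=16778.3 km
Leg 1 bearing: y=sinΔλ·cosφ2=-0.10417060, x=cosφ1·sinφ2-sinφ1·cosφ2·cosΔλ=0.47519589; θ=atan2(y, x)=-12.3646° <0 so +360° → 347.6354° ≈ 347.6°
Leg 2: φ1=-0.7637299, φ2=-0.3253713, Δφ=0.4383586, Δλ=-2.0214177 rad; a=sin²(Δφ/2)+cosφ1·cosφ2·sin²(Δλ/2)=0.5384873261; c=2·atan2(√a, √(1-a))=1.647847196; dist=6371·c=10498.434 ≈ 10498.4 km; running total=27276.7 km
Leg 2 bearing: y=sinΔλ·cosφ2=-0.85294631, x=cosφ1·sinφ2-sinφ1·cosφ2·cosΔλ=-0.51629207; θ=atan2(y, x)=-121.1867° <0 so +360° → 238.8133° ≈ 238.8°
Leg 3: φ1=-0.3253713, φ2=1.2709906, Δφ=1.5963619, Δλ=1.1587817 rad; a=sin²(Δφ/2)+cosφ1·cosφ2·sin²(Δλ/2)=0.5966692630; c=2·atan2(√a, √(1-a))=1.765360068; dist=6371·c=11247.109 ≈ 11247.1 km; running total=38523.8 km
Leg 3 bearing: y=sinΔλ·cosφ2=0.27061975, x=cosφ1·sinφ2-sinφ1·cosφ2·cosΔλ=0.94307219; θ=atan2(y, x)=16.0111° ≈ 16.0°
Leg 4: φ1=1.2709906, φ2=-0.4125731, Δφ=-1.6835638, Δλ=-2.7369101 rad; a=sin²(Δφ/2)+cosφ1·cosφ2·sin²(Δλ/2)=0.8158913122; c=2·atan2(√a, √(1-a))=2.254647118; dist=6371·c=14364.357 ≈ 14364.4 km; running total=52888.2 km
Leg 4 bearing: y=sinΔλ·cosφ2=-0.36069014, x=cosφ1·sinφ2-sinφ1·cosφ2·cosΔλ=0.68611467; θ=atan2(y, x)=-27.7309° <0 so +360° → 332.2691° ≈ 332.3°
Leg 5: φ1=-0.4125731, φ2=0.1827552, Δφ=0.5953283, Δλ=-0.1919181 rad; a=sin²(Δφ/2)+cosφ1·cosφ2·sin²(Δλ/2)=0.0942873849; c=2·atan2(√a, √(1-a))=0.624209766; dist=6371·c=3976.840 ≈ 3976.8 km; running total=56865.0 km
Leg 5 bearing: y=sinΔλ·cosφ2=-0.18756569, x=cosφ1·sinφ2-sinφ1·cosφ2·cosΔλ=0.55354151; θ=atan2(y, x)=-18.7188° <0 so +360° → 341.2812° ≈ 341.3°
Leg 6: φ1=0.1827552, φ2=1.0352071, Δφ=0.8524520, Δλ=-0.7123108 rad; a=sin²(Δφ/2)+cosφ1·cosφ2·sin²(Δλ/2)=0.2319418387; c=2·atan2(√a, √(1-a))=1.004966703; dist=6371·c=6402.643 ≈ 6402.6 km; running total=63267.6 km
Leg 6 bearing: y=sinΔλ·cosφ2=-0.33355538, x=cosφ1·sinφ2-sinφ1·cosφ2·cosΔλ=0.77544832; θ=atan2(y, x)=-23.2747° <0 so +360° → 336.7253° ≈ 336.7°
Leg 7: φ1=1.0352071, φ2=0.9118822, Δφ=-0.1233250, Δλ=4.0999756 rad; a=sin²(Δφ/2)+cosφ1·cosφ2·sin²(Δλ/2)=0.2498391450; c=2·atan2(√a, √(1-a))=1.046826033; dist=6371·c=6669.329 ≈ 6669.3 km; running total=69936.9 km
Leg 7 bearing: y=sinΔλ·cosφ2=-0.50098869, x=cosφ1·sinφ2-sinφ1·cosφ2·cosΔλ=0.70617882; θ=atan2(y, x)=-35.3533° <0 so +360° → 324.6467° ≈ 324.6°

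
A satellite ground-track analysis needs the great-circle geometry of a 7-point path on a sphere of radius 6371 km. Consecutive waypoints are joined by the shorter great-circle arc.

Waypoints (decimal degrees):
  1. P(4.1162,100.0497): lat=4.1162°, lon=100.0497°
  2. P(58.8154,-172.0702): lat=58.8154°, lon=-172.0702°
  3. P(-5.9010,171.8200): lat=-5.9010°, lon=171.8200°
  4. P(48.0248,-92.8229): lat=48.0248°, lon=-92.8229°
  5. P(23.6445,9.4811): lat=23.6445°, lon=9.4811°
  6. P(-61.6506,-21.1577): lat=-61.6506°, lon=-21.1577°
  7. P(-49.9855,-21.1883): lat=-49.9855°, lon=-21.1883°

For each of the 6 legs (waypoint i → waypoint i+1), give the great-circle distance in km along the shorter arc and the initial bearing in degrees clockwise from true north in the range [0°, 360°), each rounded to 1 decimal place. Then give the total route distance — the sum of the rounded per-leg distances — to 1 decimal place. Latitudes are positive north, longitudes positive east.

Leg 1: φ1=0.0718412, φ2=1.0265224, Δφ=0.9546811, Δλ=-4.7493882 rad; a=sin²(Δφ/2)+cosφ1·cosφ2·sin²(Δλ/2)=0.4597440518; c=2·atan2(√a, √(1-a))=1.490197194; dist=6371·c=9494.046 ≈ 9494.0 km; running total=9494.0 km
Leg 1 bearing: y=sinΔλ·cosφ2=0.51744271, x=cosφ1·sinφ2-sinφ1·cosφ2·cosΔλ=0.85192187; θ=atan2(y, x)=31.2738° ≈ 31.3°
Leg 2: φ1=1.0265224, φ2=-0.1029919, Δφ=-1.1295143, Δλ=6.0020163 rad; a=sin²(Δφ/2)+cosφ1·cosφ2·sin²(Δλ/2)=0.2965630982; c=2·atan2(√a, √(1-a))=1.151767161; dist=6371·c=7337.909 ≈ 7337.9 km; running total=16831.9 km
Leg 2 bearing: y=sinΔλ·cosφ2=-0.27600863, x=cosφ1·sinφ2-sinφ1·cosφ2·cosΔλ=-0.87078869; θ=atan2(y, x)=-162.4133° <0 so +360° → 197.5867° ≈ 197.6°
Leg 3: φ1=-0.1029919, φ2=0.8381909, Δφ=0.9411828, Δλ=-4.6188899 rad; a=sin²(Δφ/2)+cosφ1·cosφ2·sin²(Δλ/2)=0.5692717234; c=2·atan2(√a, √(1-a))=1.709786853; dist=6371·c=10893.052 ≈ 10893.1 km; running total=27725.0 km
Leg 3 bearing: y=sinΔλ·cosφ2=0.66588762, x=cosφ1·sinφ2-sinφ1·cosφ2·cosΔλ=0.73307530; θ=atan2(y, x)=42.2504° ≈ 42.3°
Leg 4: φ1=0.8381909, φ2=0.4126744, Δφ=-0.4255165, Δλ=1.7855416 rad; a=sin²(Δφ/2)+cosφ1·cosφ2·sin²(Δλ/2)=0.4161977248; c=2·atan2(√a, √(1-a))=1.402396983; dist=6371·c=8934.671 ≈ 8934.7 km; running total=36659.7 km
Leg 4 bearing: y=sinΔλ·cosφ2=0.89501045, x=cosφ1·sinφ2-sinφ1·cosφ2·cosΔλ=0.41335821; θ=atan2(y, x)=65.2103° ≈ 65.2°
Leg 5: φ1=0.4126744, φ2=-1.0760060, Δφ=-1.4886803, Δλ=-0.5347479 rad; a=sin²(Δφ/2)+cosφ1·cosφ2·sin²(Δλ/2)=0.4893506731; c=2·atan2(√a, √(1-a))=1.549496062; dist=6371·c=9871.839 ≈ 9871.8 km; running total=46531.5 km
Leg 5 bearing: y=sinΔλ·cosφ2=-0.24199360, x=cosφ1·sinφ2-sinφ1·cosφ2·cosΔλ=-0.97004405; θ=atan2(y, x)=-165.9925° <0 so +360° → 194.0075° ≈ 194.0°
Leg 6: φ1=-1.0760060, φ2=-0.8724116, Δφ=0.2035944, Δλ=-0.0005341 rad; a=sin²(Δφ/2)+cosφ1·cosφ2·sin²(Δλ/2)=0.0103269464; c=2·atan2(√a, √(1-a))=0.203594618; dist=6371·c=1297.101 ≈ 1297.1 km; running total=47828.6 km
Leg 6 bearing: y=sinΔλ·cosφ2=-0.00034340, x=cosφ1·sinφ2-sinφ1·cosφ2·cosΔλ=0.20219071; θ=atan2(y, x)=-0.0973° <0 so +360° → 359.9027° ≈ 359.9°

Leg 1: dist=9494.0 km, bearing=31.3°
Leg 2: dist=7337.9 km, bearing=197.6°
Leg 3: dist=10893.1 km, bearing=42.3°
Leg 4: dist=8934.7 km, bearing=65.2°
Leg 5: dist=9871.8 km, bearing=194.0°
Leg 6: dist=1297.1 km, bearing=359.9°
Total: 47828.6 km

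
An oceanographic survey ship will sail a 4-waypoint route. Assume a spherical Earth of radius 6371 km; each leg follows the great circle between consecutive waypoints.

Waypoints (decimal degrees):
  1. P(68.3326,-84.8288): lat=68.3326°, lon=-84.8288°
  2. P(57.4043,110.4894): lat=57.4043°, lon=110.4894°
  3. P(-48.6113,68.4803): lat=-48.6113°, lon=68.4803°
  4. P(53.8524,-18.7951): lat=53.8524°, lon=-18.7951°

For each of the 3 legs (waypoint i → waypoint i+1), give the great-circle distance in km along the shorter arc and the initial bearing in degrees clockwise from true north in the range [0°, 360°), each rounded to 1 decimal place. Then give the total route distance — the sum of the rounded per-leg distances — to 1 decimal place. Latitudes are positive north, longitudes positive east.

Leg 1: dist=5978.1 km, bearing=349.8°
Leg 2: dist=12404.5 km, bearing=208.4°
Leg 3: dist=14006.6 km, bearing=313.3°
Total: 32389.2 km

Leg 1: φ1=1.1926289, φ2=1.0018940, Δφ=-0.1907348, Δλ=3.4089457 rad; a=sin²(Δφ/2)+cosφ1·cosφ2·sin²(Δλ/2)=0.2044348380; c=2·atan2(√a, √(1-a))=0.938336819; dist=6371·c=5978.144 ≈ 5978.1 km; running total=5978.1 km
Leg 1 bearing: y=sinΔλ·cosφ2=-0.14231545, x=cosφ1·sinφ2-sinφ1·cosφ2·cosΔλ=0.79392144; θ=atan2(y, x)=-10.1627° <0 so +360° → 349.8373° ≈ 349.8°
Leg 2: φ1=1.0018940, φ2=-0.8484272, Δφ=-1.8503213, Δλ=-0.7331971 rad; a=sin²(Δφ/2)+cosφ1·cosφ2·sin²(Δλ/2)=0.6837110298; c=2·atan2(√a, √(1-a))=1.947032008; dist=6371·c=12404.541 ≈ 12404.5 km; running total=18382.6 km
Leg 2 bearing: y=sinΔλ·cosφ2=-0.44248304, x=cosφ1·sinφ2-sinφ1·cosφ2·cosΔλ=-0.81805244; θ=atan2(y, x)=-151.5911° <0 so +360° → 208.4089° ≈ 208.4°
Leg 3: φ1=-0.8484272, φ2=0.9399017, Δφ=1.7883289, Δλ=-1.5232431 rad; a=sin²(Δφ/2)+cosφ1·cosφ2·sin²(Δλ/2)=0.7936406758; c=2·atan2(√a, √(1-a))=2.198492143; dist=6371·c=14006.593 ≈ 14006.6 km; running total=32389.2 km
Leg 3 bearing: y=sinΔλ·cosφ2=-0.58920060, x=cosφ1·sinφ2-sinφ1·cosφ2·cosΔλ=0.55492636; θ=atan2(y, x)=-46.7159° <0 so +360° → 313.2841° ≈ 313.3°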